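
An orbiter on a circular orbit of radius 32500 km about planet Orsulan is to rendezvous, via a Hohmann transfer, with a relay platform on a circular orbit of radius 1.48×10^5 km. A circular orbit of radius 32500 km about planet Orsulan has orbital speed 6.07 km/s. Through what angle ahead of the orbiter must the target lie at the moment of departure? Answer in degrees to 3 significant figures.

φ = 94.3°

From the circular-orbit relation v² = μ/r at r = 32500 km: μ = v²r = (6.07)² × 32500 = 1.19746×10^6 km³/s².
Transfer-ellipse semi-major axis a_t = (r₁ + r₂)/2 = (32500 + 1.480×10^5)/2 = 90250 km.
The half-period of the transfer ellipse is t = π√(a_t³/μ) = 77840 s.
The target's mean motion on its circular orbit is ω₂ = √(μ/r₂³) = 1.922×10^-5 rad/s.
Angle swept by the target during transfer: ω₂·t = 1.496 rad = 85.71°.
The orbiter traverses 180° on the transfer ellipse, so the target must lead by 180° − 85.71° = 94.3°.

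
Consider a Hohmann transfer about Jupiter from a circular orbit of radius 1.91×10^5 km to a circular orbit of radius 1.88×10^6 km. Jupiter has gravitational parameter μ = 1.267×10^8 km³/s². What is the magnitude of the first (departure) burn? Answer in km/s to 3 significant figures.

Δv₁ = 8.95 km/s

Semi-major axis of the transfer orbit: a_t = (1.910×10^5 + 1.880×10^6)/2 = 1.0355×10^6 km.
Circular speed at r = 1.910×10^5 km: v_c = √(μ/r) = 25.756 km/s.
Vis-viva on the transfer ellipse at r = 1.910×10^5 km gives v_t = √[μ(2/r − 1/a_t)] = 34.704 km/s.
Δv₁ = |v_t − v_c| = |34.704 − 25.756| = 8.948 km/s.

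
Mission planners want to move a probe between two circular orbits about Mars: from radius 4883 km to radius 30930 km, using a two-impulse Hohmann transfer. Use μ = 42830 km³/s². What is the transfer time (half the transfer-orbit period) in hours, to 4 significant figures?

t = 10.10 hours

Transfer-ellipse semi-major axis a_t = (r₁ + r₂)/2 = (4883 + 30930)/2 = 17906.5 km.
Transfer time t = π√(a_t³/μ) = π√((17906.5)³ / 42830) = 36370 s.
Converting: 36370 s ÷ 3600 s/hour = 10.10 hours.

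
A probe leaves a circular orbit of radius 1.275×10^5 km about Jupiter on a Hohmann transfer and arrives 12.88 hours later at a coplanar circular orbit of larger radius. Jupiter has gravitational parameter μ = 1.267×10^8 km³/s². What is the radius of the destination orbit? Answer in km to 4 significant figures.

r₂ = 4.769×10^5 km

Transfer time t = 12.88 hours = 46368 s, and t = π√(a_t³/μ).
So a_t = (μ t²/π²)^(1/3) = (1.267×10^8 × (46368)² / π²)^(1/3) = 3.0221×10^5 km.
Since a_t = (r₁ + r₂)/2, r₂ = 2a_t − r₁ = 2×3.0221×10^5 − 1.275×10^5 = 4.7692×10^5 km.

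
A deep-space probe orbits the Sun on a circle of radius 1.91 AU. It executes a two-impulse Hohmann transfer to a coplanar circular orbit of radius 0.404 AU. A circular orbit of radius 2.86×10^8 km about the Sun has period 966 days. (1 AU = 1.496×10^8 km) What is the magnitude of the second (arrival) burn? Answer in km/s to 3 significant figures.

From Kepler's third law T² = 4π²r³/μ at r = 2.86×10^8 km, T = 966 days = 966 × 86400 s = 8.34624×10^7 s: μ = 4π²r³/T² = 1.32579×10^11 km³/s².
In km: r₁ = 1.91 × 1.496×10^8 = 2.85736×10^8 km; r₂ = 0.404 × 1.496×10^8 = 6.04384×10^7 km.
The Hohmann ellipse has a_t = (r₁ + r₂)/2 = 1.730872×10^8 km.
Circular speed at r = 6.04384×10^7 km: v_c = √(μ/r) = 46.84 km/s.
Transfer-orbit speed at the same r (vis-viva, a = a_t): v_t = √[μ(2/r − 1/a_t)] = 60.18 km/s.
Δv₂ = |v_t − v_c| = |60.18 − 46.84| = 13.34 km/s.

Δv₂ = 13.3 km/s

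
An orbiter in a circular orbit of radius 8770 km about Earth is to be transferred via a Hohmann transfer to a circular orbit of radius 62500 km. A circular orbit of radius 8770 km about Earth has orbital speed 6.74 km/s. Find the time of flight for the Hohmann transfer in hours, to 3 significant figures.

From the circular-orbit relation v² = μ/r at r = 8770 km: μ = v²r = (6.74)² × 8770 = 3.98400×10^5 km³/s².
The Hohmann ellipse has a_t = (r₁ + r₂)/2 = 35635 km.
By Kepler's third law the transfer-orbit period is T = 2π√(a_t³/μ), so t = T/2 = 33480 s.
Converting: 33480 s ÷ 3600 s/hour = 9.30 hours.

t = 9.30 hours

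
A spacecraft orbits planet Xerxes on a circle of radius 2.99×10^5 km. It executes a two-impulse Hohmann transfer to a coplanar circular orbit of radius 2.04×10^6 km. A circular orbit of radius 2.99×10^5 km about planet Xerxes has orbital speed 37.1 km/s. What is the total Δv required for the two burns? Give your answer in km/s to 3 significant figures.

From the circular-orbit relation v² = μ/r at r = 2.99×10^5 km: μ = v²r = (37.1)² × 2.99×10^5 = 4.11547×10^8 km³/s².
Semi-major axis of the transfer orbit: a_t = (2.990×10^5 + 2.040×10^6)/2 = 1.1695×10^6 km.
At r₁ the circular-orbit speed is v₁ = √(μ/r₁) = 37.10 km/s.
Transfer-orbit speed at r₁ (vis-viva): v_p = √[μ(2/r₁ − 1/a_t)] = 49.00 km/s.
First burn Δv₁ = |v_p − v₁| = 11.90 km/s.
Circular speed at r₂: v₂ = √(μ/r₂) = 14.2035 km/s.
Transfer-orbit speed at r₂: v_a = √[μ(2/r₂ − 1/a_t)] = 7.18174 km/s.
Second burn Δv₂ = |v₂ − v_a| = 7.022 km/s.
Δv = Δv₁ + Δv₂ = 11.90 + 7.022 = 18.92 km/s.

Δv = 18.9 km/s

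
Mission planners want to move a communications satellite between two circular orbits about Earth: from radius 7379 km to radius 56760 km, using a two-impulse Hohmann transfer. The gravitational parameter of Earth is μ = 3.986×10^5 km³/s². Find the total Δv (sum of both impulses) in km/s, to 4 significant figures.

The Hohmann ellipse has a_t = (r₁ + r₂)/2 = 32069.5 km.
Circular speed at r₁: v₁ = √(μ/r₁) = √(3.986×10^5/7379) = 7.350 km/s.
On the transfer ellipse at r₁, vis-viva equation gives v_p = √[μ(2/r₁ − 1/a_t)] = 9.778 km/s.
First burn Δv₁ = |v_p − v₁| = 2.428 km/s.
At r₂, v₂ = √(μ/r₂) = 2.650 km/s.
Transfer-orbit speed at r₂: v_a = √[μ(2/r₂ − 1/a_t)] = 1.271 km/s.
Second burn Δv₂ = |v₂ − v_a| = 1.379 km/s.
Δv = Δv₁ + Δv₂ = 2.428 + 1.379 = 3.807 km/s.

Δv = 3.807 km/s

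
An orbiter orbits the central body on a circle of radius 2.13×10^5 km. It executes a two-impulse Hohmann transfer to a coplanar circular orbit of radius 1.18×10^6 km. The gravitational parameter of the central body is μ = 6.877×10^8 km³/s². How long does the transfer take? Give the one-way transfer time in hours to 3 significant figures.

t = 19.3 hours

Semi-major axis of the transfer orbit: a_t = (2.130×10^5 + 1.180×10^6)/2 = 6.965×10^5 km.
By Kepler's third law the transfer-orbit period is T = 2π√(a_t³/μ), so t = T/2 = 69640 s.
Converting: 69640 s ÷ 3600 s/hour = 19.3 hours.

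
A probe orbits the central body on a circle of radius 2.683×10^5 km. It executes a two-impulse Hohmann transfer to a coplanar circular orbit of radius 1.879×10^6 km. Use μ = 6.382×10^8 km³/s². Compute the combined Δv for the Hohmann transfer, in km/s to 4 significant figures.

Δv = 24.97 km/s

The Hohmann ellipse has a_t = (r₁ + r₂)/2 = 1.07365×10^6 km.
Circular speed at r₁: v₁ = √(μ/r₁) = √(6.382×10^8/2.683×10^5) = 48.77 km/s.
Transfer-orbit speed at r₁ (vis-viva equation): v_p = √[μ(2/r₁ − 1/a_t)] = 64.52 km/s.
First burn Δv₁ = |v_p − v₁| = 15.75 km/s.
At r₂, v₂ = √(μ/r₂) = 18.43 km/s.
Transfer-orbit speed at r₂: v_a = √[μ(2/r₂ − 1/a_t)] = 9.213 km/s.
Second burn Δv₂ = |v₂ − v_a| = 9.217 km/s.
Δv = Δv₁ + Δv₂ = 15.75 + 9.217 = 24.97 km/s.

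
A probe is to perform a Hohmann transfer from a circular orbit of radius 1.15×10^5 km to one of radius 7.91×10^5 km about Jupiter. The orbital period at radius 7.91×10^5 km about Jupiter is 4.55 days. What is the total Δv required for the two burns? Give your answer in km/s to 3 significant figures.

Δv = 16.9 km/s

From Kepler's third law T² = 4π²r³/μ at r = 7.91×10^5 km, T = 4.55 days = 4.55 × 86400 s = 3.9312×10^5 s: μ = 4π²r³/T² = 1.26427×10^8 km³/s².
The Hohmann ellipse has a_t = (r₁ + r₂)/2 = 4.530×10^5 km.
At r₁ the circular-orbit speed is v₁ = √(μ/r₁) = 33.157 km/s.
On the transfer ellipse at r₁, vis-viva equation gives v_p = √[μ(2/r₁ − 1/a_t)] = 43.814 km/s.
First burn Δv₁ = |v_p − v₁| = 10.66 km/s.
At r₂, v₂ = √(μ/r₂) = 12.6424 km/s.
Transfer-orbit speed at r₂: v_a = √[μ(2/r₂ − 1/a_t)] = 6.36988 km/s.
Second burn Δv₂ = |v₂ − v_a| = 6.273 km/s.
Total Δv = Δv₁ + Δv₂ = 16.93 km/s.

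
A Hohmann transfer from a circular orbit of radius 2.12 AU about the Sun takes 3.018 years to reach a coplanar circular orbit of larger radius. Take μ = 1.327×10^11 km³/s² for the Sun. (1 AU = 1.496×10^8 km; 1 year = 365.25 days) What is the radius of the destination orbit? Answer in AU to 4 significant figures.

r₂ = 4.510 AU

In km: r₁ = 2.12 × 1.496×10^8 = 3.17152×10^8 km.
Transfer time t = 3.018 years × 365.25 × 86400 s = 9.52408368×10^7 s, and t = π√(a_t³/μ).
So a_t = (μ t²/π²)^(1/3) = (1.327×10^11 × (9.52408368×10^7)² / π²)^(1/3) = 4.9591×10^8 km.
Since a_t = (r₁ + r₂)/2, r₂ = 2a_t − r₁ = 2×4.9591×10^8 − 3.17152×10^8 = 6.74668×10^8 km.
In AU: r₂ = 6.74668×10^8 / 1.496×10^8 = 4.510 AU.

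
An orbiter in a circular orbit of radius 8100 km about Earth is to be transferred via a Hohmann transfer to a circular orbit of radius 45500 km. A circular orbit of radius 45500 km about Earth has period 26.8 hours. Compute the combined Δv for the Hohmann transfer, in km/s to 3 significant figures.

Δv = 3.46 km/s

From Kepler's third law T² = 4π²r³/μ at r = 45500 km, T = 26.8 hours = 26.8 × 3600 s = 96480 s: μ = 4π²r³/T² = 3.99502×10^5 km³/s².
The Hohmann ellipse has a_t = (r₁ + r₂)/2 = 26800 km.
At r₁ the circular-orbit speed is v₁ = √(μ/r₁) = 7.023 km/s.
On the transfer ellipse at r₁, vis-viva gives v_p = √[μ(2/r₁ − 1/a_t)] = 9.151 km/s.
First burn Δv₁ = |v_p − v₁| = 2.128 km/s.
At r₂, v₂ = √(μ/r₂) = 2.963 km/s.
Transfer-orbit speed at r₂: v_a = √[μ(2/r₂ − 1/a_t)] = 1.629 km/s.
Second burn Δv₂ = |v₂ − v_a| = 1.334 km/s.
Δv = Δv₁ + Δv₂ = 2.128 + 1.334 = 3.462 km/s.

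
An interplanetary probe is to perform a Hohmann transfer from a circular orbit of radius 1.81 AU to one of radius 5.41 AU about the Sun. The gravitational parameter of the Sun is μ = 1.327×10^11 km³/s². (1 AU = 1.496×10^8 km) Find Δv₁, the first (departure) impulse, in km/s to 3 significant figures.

In km: r₁ = 1.81 × 1.496×10^8 = 2.70776×10^8 km; r₂ = 5.41 × 1.496×10^8 = 8.09336×10^8 km.
Semi-major axis of the transfer orbit: a_t = (2.70776×10^8 + 8.09336×10^8)/2 = 5.40056×10^8 km.
On the circular orbit at r = 2.70776×10^8 km, v_c = √(μ/r) = 22.1376 km/s.
Vis-viva on the transfer ellipse at r = 2.70776×10^8 km gives v_t = √[μ(2/r − 1/a_t)] = 27.1004 km/s.
Δv₁ = |v_t − v_c| = |27.1004 − 22.1376| = 4.963 km/s.

Δv₁ = 4.96 km/s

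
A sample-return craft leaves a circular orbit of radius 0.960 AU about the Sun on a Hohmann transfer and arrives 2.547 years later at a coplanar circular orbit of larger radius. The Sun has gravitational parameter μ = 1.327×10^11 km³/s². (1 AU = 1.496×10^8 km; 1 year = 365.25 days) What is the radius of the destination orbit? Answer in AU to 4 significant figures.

In km: r₁ = 0.960 × 1.496×10^8 = 1.43616×10^8 km.
Transfer time t = 2.547 years × 365.25 × 86400 s = 8.03772072×10^7 s, and t = π√(a_t³/μ).
So a_t = (μ t²/π²)^(1/3) = (1.327×10^11 × (8.03772072×10^7)² / π²)^(1/3) = 4.4287×10^8 km.
Since a_t = (r₁ + r₂)/2, r₂ = 2a_t − r₁ = 2×4.4287×10^8 − 1.43616×10^8 = 7.42124×10^8 km.
In AU: r₂ = 7.42124×10^8 / 1.496×10^8 = 4.961 AU.

r₂ = 4.961 AU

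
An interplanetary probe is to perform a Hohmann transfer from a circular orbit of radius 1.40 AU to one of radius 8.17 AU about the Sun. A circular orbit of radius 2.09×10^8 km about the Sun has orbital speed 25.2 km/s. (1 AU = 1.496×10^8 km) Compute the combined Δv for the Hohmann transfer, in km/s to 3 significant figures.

From the circular-orbit relation v² = μ/r at r = 2.09×10^8 km: μ = v²r = (25.2)² × 2.09×10^8 = 1.32723×10^11 km³/s².
In km: r₁ = 1.40 × 1.496×10^8 = 2.0944×10^8 km; r₂ = 8.17 × 1.496×10^8 = 1.222232×10^9 km.
The Hohmann ellipse has a_t = (r₁ + r₂)/2 = 7.15836×10^8 km.
Circular speed at r₁: v₁ = √(μ/r₁) = √(1.32723×10^11/2.0944×10^8) = 25.17 km/s.
On the transfer ellipse at r₁, vis-viva gives v_p = √[μ(2/r₁ − 1/a_t)] = 32.89 km/s.
First burn Δv₁ = |v_p − v₁| = 7.720 km/s.
At r₂, v₂ = √(μ/r₂) = 10.421 km/s.
Transfer-orbit speed at r₂: v_a = √[μ(2/r₂ − 1/a_t)] = 5.6366 km/s.
Second burn Δv₂ = |v₂ − v_a| = 4.784 km/s.
Δv = Δv₁ + Δv₂ = 7.720 + 4.784 = 12.50 km/s.

Δv = 12.5 km/s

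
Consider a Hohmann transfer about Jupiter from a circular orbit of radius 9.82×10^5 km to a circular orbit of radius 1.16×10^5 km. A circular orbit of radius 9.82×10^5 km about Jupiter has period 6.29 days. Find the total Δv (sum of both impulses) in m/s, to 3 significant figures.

From Kepler's third law T² = 4π²r³/μ at r = 9.82×10^5 km, T = 6.29 days = 6.29 × 86400 s = 5.43456×10^5 s: μ = 4π²r³/T² = 1.26580×10^8 km³/s².
Semi-major axis of the transfer orbit: a_t = (9.820×10^5 + 1.160×10^5)/2 = 5.490×10^5 km.
Circular speed at r₁: v₁ = √(μ/r₁) = √(1.26580×10^8/9.820×10^5) = 11.3534 km/s.
On the transfer ellipse at r₁, vis-viva equation gives v_a = √[μ(2/r₁ − 1/a_t)] = 5.21879 km/s.
First burn Δv₁ = |v_a − v₁| = 6.1346 km/s.
Circular speed at r₂: v₂ = √(μ/r₂) = 33.0334 km/s.
Transfer-orbit speed at r₂: v_p = √[μ(2/r₂ − 1/a_t)] = 44.1798 km/s.
Second burn Δv₂ = |v₂ − v_p| = 11.146 km/s.
Total Δv = Δv₁ + Δv₂ = 17.28 km/s.

Δv = 17300 m/s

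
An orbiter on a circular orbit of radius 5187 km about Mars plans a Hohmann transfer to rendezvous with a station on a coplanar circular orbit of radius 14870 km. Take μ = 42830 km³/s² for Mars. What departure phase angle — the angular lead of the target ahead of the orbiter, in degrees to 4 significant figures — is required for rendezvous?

φ = 80.31°

Transfer-ellipse semi-major axis a_t = (r₁ + r₂)/2 = (5187 + 14870)/2 = 10028.5 km.
Transfer time t = π√(a_t³/μ) = 15250 s.
Target angular speed ω₂ = √(μ/r₂³) = 1.141×10^-4 rad/s.
Angle swept by the target during transfer: ω₂·t = 1.740 rad = 99.69°.
The orbiter traverses 180° on the transfer ellipse, so the target must lead by 180° − 99.69° = 80.31°.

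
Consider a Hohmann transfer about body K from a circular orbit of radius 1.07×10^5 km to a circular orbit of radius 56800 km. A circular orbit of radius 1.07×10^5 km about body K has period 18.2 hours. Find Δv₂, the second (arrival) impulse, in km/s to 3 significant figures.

Δv₂ = 2.01 km/s

From Kepler's third law T² = 4π²r³/μ at r = 1.07×10^5 km, T = 18.2 hours = 18.2 × 3600 s = 65520 s: μ = 4π²r³/T² = 1.12658×10^7 km³/s².
The Hohmann ellipse has a_t = (r₁ + r₂)/2 = 81900 km.
Circular speed at r = 56800 km: v_c = √(μ/r) = 14.083 km/s.
Vis-viva on the transfer ellipse at r = 56800 km gives v_t = √[μ(2/r − 1/a_t)] = 16.097 km/s.
Δv₂ = |v_t − v_c| = |16.097 − 14.083| = 2.014 km/s.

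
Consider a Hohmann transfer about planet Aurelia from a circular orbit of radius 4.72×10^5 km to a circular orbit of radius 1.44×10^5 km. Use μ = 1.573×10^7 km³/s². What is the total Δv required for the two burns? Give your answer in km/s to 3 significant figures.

The Hohmann ellipse has a_t = (r₁ + r₂)/2 = 3.080×10^5 km.
Circular speed at r₁: v₁ = √(μ/r₁) = √(1.573×10^7/4.720×10^5) = 5.7729 km/s.
On the transfer ellipse at r₁, v² = μ(2/r − 1/a) gives v_a = √[μ(2/r₁ − 1/a_t)] = 3.9473 km/s.
First burn Δv₁ = |v_a − v₁| = 1.8256 km/s.
At r₂, v₂ = √(μ/r₂) = 10.4516 km/s.
Transfer-orbit speed at r₂: v_p = √[μ(2/r₂ − 1/a_t)] = 12.9383 km/s.
Second burn Δv₂ = |v₂ − v_p| = 2.4867 km/s.
Total Δv = Δv₁ + Δv₂ = 4.312 km/s.

Δv = 4.31 km/s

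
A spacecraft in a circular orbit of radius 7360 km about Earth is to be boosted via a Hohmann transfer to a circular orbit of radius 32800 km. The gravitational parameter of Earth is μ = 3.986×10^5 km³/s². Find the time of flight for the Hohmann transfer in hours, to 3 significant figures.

t = 3.93 hours

The Hohmann ellipse has a_t = (r₁ + r₂)/2 = 20080 km.
By Kepler's third law the transfer-orbit period is T = 2π√(a_t³/μ), so t = T/2 = 14160 s.
Converting: 14160 s ÷ 3600 s/hour = 3.93 hours.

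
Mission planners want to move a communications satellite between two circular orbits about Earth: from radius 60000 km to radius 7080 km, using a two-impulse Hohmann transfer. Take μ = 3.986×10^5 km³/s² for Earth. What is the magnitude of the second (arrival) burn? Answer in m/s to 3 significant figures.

Δv₂ = 2530 m/s

The Hohmann ellipse has a_t = (r₁ + r₂)/2 = 33540 km.
On the circular orbit at r = 7080 km, v_c = √(μ/r) = 7.50329 km/s.
Transfer-orbit speed at the same r (vis-viva, a = a_t): v_t = √[μ(2/r − 1/a_t)] = 10.0357 km/s.
Δv₂ = |v_t − v_c| = |10.0357 − 7.50329| = 2.532 km/s.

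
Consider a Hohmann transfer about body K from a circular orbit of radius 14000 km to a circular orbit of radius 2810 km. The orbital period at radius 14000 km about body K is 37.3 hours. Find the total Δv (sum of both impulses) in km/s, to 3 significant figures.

From Kepler's third law T² = 4π²r³/μ at r = 14000 km, T = 37.3 hours = 37.3 × 3600 s = 1.3428×10^5 s: μ = 4π²r³/T² = 6007.88 km³/s².
The Hohmann ellipse has a_t = (r₁ + r₂)/2 = 8405 km.
Circular speed at r₁: v₁ = √(μ/r₁) = √(6007.88/14000) = 0.6551 km/s.
Transfer-orbit speed at r₁ (v² = μ(2/r − 1/a)): v_a = √[μ(2/r₁ − 1/a_t)] = 0.3788 km/s.
First burn Δv₁ = |v_a − v₁| = 0.2763 km/s.
Circular speed at r₂: v₂ = √(μ/r₂) = 1.4622 km/s.
Transfer-orbit speed at r₂: v_p = √[μ(2/r₂ − 1/a_t)] = 1.8871 km/s.
Second burn Δv₂ = |v₂ − v_p| = 0.4249 km/s.
Δv = Δv₁ + Δv₂ = 0.2763 + 0.4249 = 0.7012 km/s.

Δv = 0.701 km/s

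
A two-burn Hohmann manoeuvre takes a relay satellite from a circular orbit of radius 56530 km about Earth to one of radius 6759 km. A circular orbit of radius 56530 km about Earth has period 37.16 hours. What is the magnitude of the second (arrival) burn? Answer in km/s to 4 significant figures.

From Kepler's third law T² = 4π²r³/μ at r = 56530 km, T = 37.16 hours = 37.16 × 3600 s = 1.33776×10^5 s: μ = 4π²r³/T² = 3.98511×10^5 km³/s².
The Hohmann ellipse has a_t = (r₁ + r₂)/2 = 31644.5 km.
On the circular orbit at r = 6759 km, v_c = √(μ/r) = 7.67854 km/s.
Vis-viva on the transfer ellipse at r = 6759 km gives v_t = √[μ(2/r − 1/a_t)] = 10.2629 km/s.
Δv₂ = |v_t − v_c| = |10.2629 − 7.67854| = 2.584 km/s.

Δv₂ = 2.584 km/s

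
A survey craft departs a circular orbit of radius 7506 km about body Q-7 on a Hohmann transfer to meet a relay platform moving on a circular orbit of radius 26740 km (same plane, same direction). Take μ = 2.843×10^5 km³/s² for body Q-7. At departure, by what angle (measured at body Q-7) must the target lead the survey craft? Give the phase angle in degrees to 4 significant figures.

φ = 87.76°

The Hohmann ellipse has a_t = (r₁ + r₂)/2 = 17123 km.
Transfer time t = π√(a_t³/μ) = 13201.7 s.
The target's mean motion on its circular orbit is ω₂ = √(μ/r₂³) = 1.21940×10^-4 rad/s.
Angle swept by the target during transfer: ω₂·t = 1.60982 rad = 92.24°.
The survey craft traverses 180° on the transfer ellipse, so the target must lead by 180° − 92.24° = 87.76°.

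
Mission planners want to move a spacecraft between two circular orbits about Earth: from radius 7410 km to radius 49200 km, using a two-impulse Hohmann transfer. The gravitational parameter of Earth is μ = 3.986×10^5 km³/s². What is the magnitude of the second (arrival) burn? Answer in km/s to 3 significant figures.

Δv₂ = 1.39 km/s

Semi-major axis of the transfer orbit: a_t = (7410 + 49200)/2 = 28305 km.
Circular speed at r = 49200 km: v_c = √(μ/r) = 2.846 km/s.
Vis-viva on the transfer ellipse at r = 49200 km gives v_t = √[μ(2/r − 1/a_t)] = 1.456 km/s.
Δv₂ = |v_t − v_c| = |1.456 − 2.846| = 1.390 km/s.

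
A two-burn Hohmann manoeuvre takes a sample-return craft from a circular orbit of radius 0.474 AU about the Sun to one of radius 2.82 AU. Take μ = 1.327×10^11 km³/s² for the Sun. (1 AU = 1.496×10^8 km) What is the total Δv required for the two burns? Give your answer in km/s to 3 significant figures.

In km: r₁ = 0.474 × 1.496×10^8 = 7.09104×10^7 km; r₂ = 2.82 × 1.496×10^8 = 4.21872×10^8 km.
Semi-major axis of the transfer orbit: a_t = (7.09104×10^7 + 4.21872×10^8)/2 = 2.463912×10^8 km.
At r₁ the circular-orbit speed is v₁ = √(μ/r₁) = 43.26 km/s.
Transfer-orbit speed at r₁ (v² = μ(2/r − 1/a)): v_p = √[μ(2/r₁ − 1/a_t)] = 56.61 km/s.
First burn Δv₁ = |v_p − v₁| = 13.35 km/s.
Circular speed at r₂: v₂ = √(μ/r₂) = 17.7356 km/s.
Transfer-orbit speed at r₂: v_a = √[μ(2/r₂ − 1/a_t)] = 9.51453 km/s.
Second burn Δv₂ = |v₂ − v_a| = 8.221 km/s.
Δv = Δv₁ + Δv₂ = 13.35 + 8.221 = 21.57 km/s.

Δv = 21.6 km/s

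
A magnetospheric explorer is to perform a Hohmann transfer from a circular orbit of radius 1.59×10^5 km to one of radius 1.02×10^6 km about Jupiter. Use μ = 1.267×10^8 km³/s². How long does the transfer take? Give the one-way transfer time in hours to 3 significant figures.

t = 35.1 hours

Semi-major axis of the transfer orbit: a_t = (1.590×10^5 + 1.020×10^6)/2 = 5.895×10^5 km.
By Kepler's third law the transfer-orbit period is T = 2π√(a_t³/μ), so t = T/2 = 1.263×10^5 s.
Converting: 1.263×10^5 s ÷ 3600 s/hour = 35.1 hours.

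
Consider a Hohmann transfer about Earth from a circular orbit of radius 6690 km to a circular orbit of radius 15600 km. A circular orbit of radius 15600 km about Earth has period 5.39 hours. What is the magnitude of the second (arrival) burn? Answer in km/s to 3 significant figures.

From Kepler's third law T² = 4π²r³/μ at r = 15600 km, T = 5.39 hours = 5.39 × 3600 s = 19404 s: μ = 4π²r³/T² = 3.98062×10^5 km³/s².
Semi-major axis of the transfer orbit: a_t = (6690 + 15600)/2 = 11145 km.
On the circular orbit at r = 15600 km, v_c = √(μ/r) = 5.0514 km/s.
Vis-viva on the transfer ellipse at r = 15600 km gives v_t = √[μ(2/r − 1/a_t)] = 3.9137 km/s.
Δv₂ = |v_t − v_c| = |3.9137 − 5.0514| = 1.138 km/s.

Δv₂ = 1.14 km/s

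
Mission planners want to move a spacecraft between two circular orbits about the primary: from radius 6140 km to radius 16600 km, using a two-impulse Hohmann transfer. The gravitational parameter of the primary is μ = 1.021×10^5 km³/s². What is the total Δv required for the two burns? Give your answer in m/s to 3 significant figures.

Δv = 1510 m/s

The Hohmann ellipse has a_t = (r₁ + r₂)/2 = 11370 km.
Circular speed at r₁: v₁ = √(μ/r₁) = √(1.021×10^5/6140) = 4.0778 km/s.
On the transfer ellipse at r₁, v² = μ(2/r − 1/a) gives v_p = √[μ(2/r₁ − 1/a_t)] = 4.9272 km/s.
First burn Δv₁ = |v_p − v₁| = 0.8494 km/s.
At r₂, v₂ = √(μ/r₂) = 2.48004 km/s.
Transfer-orbit speed at r₂: v_a = √[μ(2/r₂ − 1/a_t)] = 1.82248 km/s.
Second burn Δv₂ = |v₂ − v_a| = 0.6576 km/s.
Δv = Δv₁ + Δv₂ = 0.8494 + 0.6576 = 1.507 km/s.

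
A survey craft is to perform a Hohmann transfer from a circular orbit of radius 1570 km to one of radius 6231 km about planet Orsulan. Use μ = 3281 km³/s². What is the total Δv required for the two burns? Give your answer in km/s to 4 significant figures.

Transfer-ellipse semi-major axis a_t = (r₁ + r₂)/2 = (1570 + 6231)/2 = 3900.5 km.
Circular speed at r₁: v₁ = √(μ/r₁) = √(3281/1570) = 1.4456 km/s.
Transfer-orbit speed at r₁ (vis-viva): v_p = √[μ(2/r₁ − 1/a_t)] = 1.8271 km/s.
First burn Δv₁ = |v_p − v₁| = 0.3815 km/s.
At r₂, v₂ = √(μ/r₂) = 0.72565 km/s.
Transfer-orbit speed at r₂: v_a = √[μ(2/r₂ − 1/a_t)] = 0.46038 km/s.
Second burn Δv₂ = |v₂ − v_a| = 0.2653 km/s.
Total Δv = Δv₁ + Δv₂ = 0.6468 km/s.

Δv = 0.6468 km/s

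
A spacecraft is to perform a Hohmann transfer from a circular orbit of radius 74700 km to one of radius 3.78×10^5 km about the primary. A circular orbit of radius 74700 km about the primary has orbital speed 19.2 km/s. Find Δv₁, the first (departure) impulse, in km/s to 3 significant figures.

Δv₁ = 5.61 km/s

From the circular-orbit relation v² = μ/r at r = 74700 km: μ = v²r = (19.2)² × 74700 = 2.75374×10^7 km³/s².
Semi-major axis of the transfer orbit: a_t = (74700 + 3.780×10^5)/2 = 2.2635×10^5 km.
On the circular orbit at r = 74700 km, v_c = √(μ/r) = 19.200 km/s.
Vis-viva on the transfer ellipse at r = 74700 km gives v_t = √[μ(2/r − 1/a_t)] = 24.812 km/s.
Δv₁ = |v_t − v_c| = |24.812 − 19.200| = 5.612 km/s.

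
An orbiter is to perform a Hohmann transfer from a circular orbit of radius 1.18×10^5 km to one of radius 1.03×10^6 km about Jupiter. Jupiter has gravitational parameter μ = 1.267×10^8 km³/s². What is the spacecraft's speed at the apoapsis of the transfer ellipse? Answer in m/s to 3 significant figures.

Semi-major axis of the transfer orbit: a_t = (1.180×10^5 + 1.030×10^6)/2 = 5.740×10^5 km.
At apoapsis, r = 1.030×10^6 km.
From the vis-viva equation, v = √[μ(2/r − 1/a_t)] = 5.029 km/s.

v = 5030 m/s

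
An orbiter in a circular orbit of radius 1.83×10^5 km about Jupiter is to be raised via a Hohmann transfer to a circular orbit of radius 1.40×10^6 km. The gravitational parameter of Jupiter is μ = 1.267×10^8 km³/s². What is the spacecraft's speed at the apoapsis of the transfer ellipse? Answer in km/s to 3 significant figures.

The Hohmann ellipse has a_t = (r₁ + r₂)/2 = 7.915×10^5 km.
The apoapsis of the transfer ellipse is at r = 1.400×10^6 km.
From the vis-viva equation, v = √[μ(2/r − 1/a_t)] = 4.574 km/s.

v = 4.57 km/s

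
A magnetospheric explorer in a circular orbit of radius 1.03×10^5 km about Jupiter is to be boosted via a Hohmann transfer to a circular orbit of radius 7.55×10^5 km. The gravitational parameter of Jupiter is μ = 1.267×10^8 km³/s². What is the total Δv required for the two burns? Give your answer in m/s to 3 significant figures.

Transfer-ellipse semi-major axis a_t = (r₁ + r₂)/2 = (1.030×10^5 + 7.550×10^5)/2 = 4.290×10^5 km.
At r₁ the circular-orbit speed is v₁ = √(μ/r₁) = 35.073 km/s.
On the transfer ellipse at r₁, v² = μ(2/r − 1/a) gives v_p = √[μ(2/r₁ − 1/a_t)] = 46.528 km/s.
First burn Δv₁ = |v_p − v₁| = 11.455 km/s.
At r₂, v₂ = √(μ/r₂) = 12.9543 km/s.
Transfer-orbit speed at r₂: v_a = √[μ(2/r₂ − 1/a_t)] = 6.34753 km/s.
Second burn Δv₂ = |v₂ − v_a| = 6.6068 km/s.
Δv = Δv₁ + Δv₂ = 11.455 + 6.6068 = 18.06 km/s.

Δv = 18100 m/s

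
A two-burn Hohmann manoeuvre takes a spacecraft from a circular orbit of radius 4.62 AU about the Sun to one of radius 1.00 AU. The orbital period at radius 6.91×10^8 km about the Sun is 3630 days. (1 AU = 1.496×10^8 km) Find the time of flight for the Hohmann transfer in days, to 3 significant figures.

t = 861 days

From Kepler's third law T² = 4π²r³/μ at r = 6.91×10^8 km, T = 3630 days = 3630 × 86400 s = 3.13632×10^8 s: μ = 4π²r³/T² = 1.32420×10^11 km³/s².
In km: r₁ = 4.62 × 1.496×10^8 = 6.91152×10^8 km; r₂ = 1.00 × 1.496×10^8 = 1.496×10^8 km.
The Hohmann ellipse has a_t = (r₁ + r₂)/2 = 4.20376×10^8 km.
Half the transfer-orbit period gives t = π√(a_t³/μ) = 7.441×10^7 s.
Converting: 7.441×10^7 s ÷ 86400 s/day = 861 days.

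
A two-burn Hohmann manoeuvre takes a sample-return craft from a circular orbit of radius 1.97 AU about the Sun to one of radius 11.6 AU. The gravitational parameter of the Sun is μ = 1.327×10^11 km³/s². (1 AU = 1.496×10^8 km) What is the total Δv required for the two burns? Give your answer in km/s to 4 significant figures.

In km: r₁ = 1.97 × 1.496×10^8 = 2.94712×10^8 km; r₂ = 11.6 × 1.496×10^8 = 1.73536×10^9 km.
Transfer-ellipse semi-major axis a_t = (r₁ + r₂)/2 = (2.94712×10^8 + 1.73536×10^9)/2 = 1.015036×10^9 km.
At r₁ the circular-orbit speed is v₁ = √(μ/r₁) = 21.2196 km/s.
On the transfer ellipse at r₁, vis-viva equation gives v_p = √[μ(2/r₁ − 1/a_t)] = 27.7454 km/s.
First burn Δv₁ = |v_p − v₁| = 6.526 km/s.
At r₂, v₂ = √(μ/r₂) = 8.745 km/s.
Transfer-orbit speed at r₂: v_a = √[μ(2/r₂ − 1/a_t)] = 4.712 km/s.
Second burn Δv₂ = |v₂ − v_a| = 4.033 km/s.
Total Δv = Δv₁ + Δv₂ = 10.56 km/s.

Δv = 10.56 km/s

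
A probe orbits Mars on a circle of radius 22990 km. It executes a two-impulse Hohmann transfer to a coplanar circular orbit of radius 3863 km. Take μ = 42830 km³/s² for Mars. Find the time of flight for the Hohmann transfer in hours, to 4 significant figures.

The Hohmann ellipse has a_t = (r₁ + r₂)/2 = 13426.5 km.
By Kepler's third law the transfer-orbit period is T = 2π√(a_t³/μ), so t = T/2 = 23617 s.
Converting: 23617 s ÷ 3600 s/hour = 6.560 hours.

t = 6.560 hours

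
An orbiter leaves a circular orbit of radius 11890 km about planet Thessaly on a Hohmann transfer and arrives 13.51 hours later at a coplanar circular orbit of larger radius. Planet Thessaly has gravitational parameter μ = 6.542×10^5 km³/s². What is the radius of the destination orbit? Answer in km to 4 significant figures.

r₂ = 95960 km

Transfer time t = 13.51 hours = 48636 s, and t = π√(a_t³/μ).
So a_t = (μ t²/π²)^(1/3) = (6.542×10^5 × (48636)² / π²)^(1/3) = 53923 km.
Since a_t = (r₁ + r₂)/2, r₂ = 2a_t − r₁ = 2×53923 − 11890 = 95956 km.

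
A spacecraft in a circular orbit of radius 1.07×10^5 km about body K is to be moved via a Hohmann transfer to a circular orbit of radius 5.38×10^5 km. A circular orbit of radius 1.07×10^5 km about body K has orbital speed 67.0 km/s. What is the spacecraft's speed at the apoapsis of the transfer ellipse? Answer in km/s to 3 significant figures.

v = 17.2 km/s

From the circular-orbit relation v² = μ/r at r = 1.07×10^5 km: μ = v²r = (67.0)² × 1.07×10^5 = 4.80323×10^8 km³/s².
The Hohmann ellipse has a_t = (r₁ + r₂)/2 = 3.225×10^5 km.
At apoapsis, r = 5.380×10^5 km.
From the vis-viva equation, v = √[μ(2/r − 1/a_t)] = 17.21 km/s.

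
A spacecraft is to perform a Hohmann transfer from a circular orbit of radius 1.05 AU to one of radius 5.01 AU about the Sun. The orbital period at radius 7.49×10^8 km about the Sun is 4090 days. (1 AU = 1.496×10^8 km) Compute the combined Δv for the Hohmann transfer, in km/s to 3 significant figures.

Δv = 13.8 km/s

From Kepler's third law T² = 4π²r³/μ at r = 7.49×10^8 km, T = 4090 days = 4090 × 86400 s = 3.53376×10^8 s: μ = 4π²r³/T² = 1.32841×10^11 km³/s².
In km: r₁ = 1.05 × 1.496×10^8 = 1.5708×10^8 km; r₂ = 5.01 × 1.496×10^8 = 7.49496×10^8 km.
The Hohmann ellipse has a_t = (r₁ + r₂)/2 = 4.53288×10^8 km.
Circular speed at r₁: v₁ = √(μ/r₁) = √(1.32841×10^11/1.5708×10^8) = 29.081 km/s.
Transfer-orbit speed at r₁ (vis-viva equation): v_p = √[μ(2/r₁ − 1/a_t)] = 37.394 km/s.
First burn Δv₁ = |v_p − v₁| = 8.313 km/s.
Circular speed at r₂: v₂ = √(μ/r₂) = 13.313 km/s.
Transfer-orbit speed at r₂: v_a = √[μ(2/r₂ − 1/a_t)] = 7.8371 km/s.
Second burn Δv₂ = |v₂ − v_a| = 5.476 km/s.
Total Δv = Δv₁ + Δv₂ = 13.79 km/s.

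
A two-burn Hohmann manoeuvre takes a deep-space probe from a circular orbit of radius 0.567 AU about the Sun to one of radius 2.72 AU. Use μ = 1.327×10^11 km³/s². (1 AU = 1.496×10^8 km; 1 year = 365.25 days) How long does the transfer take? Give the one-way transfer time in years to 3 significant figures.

In km: r₁ = 0.567 × 1.496×10^8 = 8.48232×10^7 km; r₂ = 2.72 × 1.496×10^8 = 4.06912×10^8 km.
The Hohmann ellipse has a_t = (r₁ + r₂)/2 = 2.458676×10^8 km.
By Kepler's third law the transfer-orbit period is T = 2π√(a_t³/μ), so t = T/2 = 3.325×10^7 s.
Converting: 3.325×10^7 s ÷ 3.15576×10^7 s/year (365.25 × 86400) = 1.05 years.

t = 1.05 years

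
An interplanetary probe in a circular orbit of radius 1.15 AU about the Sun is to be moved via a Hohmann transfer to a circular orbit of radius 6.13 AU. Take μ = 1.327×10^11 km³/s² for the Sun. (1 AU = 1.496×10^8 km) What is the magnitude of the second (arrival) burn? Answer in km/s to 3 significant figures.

Δv₂ = 5.27 km/s

In km: r₁ = 1.15 × 1.496×10^8 = 1.7204×10^8 km; r₂ = 6.13 × 1.496×10^8 = 9.17048×10^8 km.
Transfer-ellipse semi-major axis a_t = (r₁ + r₂)/2 = (1.7204×10^8 + 9.17048×10^8)/2 = 5.44544×10^8 km.
Circular speed at r = 9.17048×10^8 km: v_c = √(μ/r) = 12.029 km/s.
Vis-viva on the transfer ellipse at r = 9.17048×10^8 km gives v_t = √[μ(2/r − 1/a_t)] = 6.7614 km/s.
Δv₂ = |v_t − v_c| = |6.7614 − 12.029| = 5.268 km/s.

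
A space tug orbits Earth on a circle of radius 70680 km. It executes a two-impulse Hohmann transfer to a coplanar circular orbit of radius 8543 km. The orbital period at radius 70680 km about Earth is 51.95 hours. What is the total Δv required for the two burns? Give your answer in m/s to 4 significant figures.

Δv = 3565 m/s

From Kepler's third law T² = 4π²r³/μ at r = 70680 km, T = 51.95 hours = 51.95 × 3600 s = 1.8702×10^5 s: μ = 4π²r³/T² = 3.98541×10^5 km³/s².
Semi-major axis of the transfer orbit: a_t = (70680 + 8543)/2 = 39611.5 km.
At r₁ the circular-orbit speed is v₁ = √(μ/r₁) = 2.375 km/s.
Transfer-orbit speed at r₁ (vis-viva equation): v_a = √[μ(2/r₁ − 1/a_t)] = 1.103 km/s.
First burn Δv₁ = |v_a − v₁| = 1.272 km/s.
At r₂, v₂ = √(μ/r₂) = 6.83017 km/s.
Transfer-orbit speed at r₂: v_p = √[μ(2/r₂ − 1/a_t)] = 9.12366 km/s.
Second burn Δv₂ = |v₂ − v_p| = 2.293 km/s.
Δv = Δv₁ + Δv₂ = 1.272 + 2.293 = 3.565 km/s.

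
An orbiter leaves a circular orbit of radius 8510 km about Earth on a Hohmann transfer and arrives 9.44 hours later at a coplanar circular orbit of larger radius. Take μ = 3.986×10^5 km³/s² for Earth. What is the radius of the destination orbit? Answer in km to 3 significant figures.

r₂ = 63500 km

Transfer time t = 9.44 hours = 33984 s, and t = π√(a_t³/μ).
So a_t = (μ t²/π²)^(1/3) = (3.986×10^5 × (33984)² / π²)^(1/3) = 35997 km.
Since a_t = (r₁ + r₂)/2, r₂ = 2a_t − r₁ = 2×35997 − 8510 = 63484 km.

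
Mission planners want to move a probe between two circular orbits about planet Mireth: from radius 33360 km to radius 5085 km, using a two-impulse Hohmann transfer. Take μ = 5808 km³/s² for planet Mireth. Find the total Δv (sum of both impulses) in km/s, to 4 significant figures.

Transfer-ellipse semi-major axis a_t = (r₁ + r₂)/2 = (33360 + 5085)/2 = 19222.5 km.
Circular speed at r₁: v₁ = √(μ/r₁) = √(5808/33360) = 0.41725 km/s.
Transfer-orbit speed at r₁ (vis-viva): v_a = √[μ(2/r₁ − 1/a_t)] = 0.21461 km/s.
First burn Δv₁ = |v_a − v₁| = 0.2026 km/s.
At r₂, v₂ = √(μ/r₂) = 1.0687 km/s.
Transfer-orbit speed at r₂: v_p = √[μ(2/r₂ − 1/a_t)] = 1.4079 km/s.
Second burn Δv₂ = |v₂ − v_p| = 0.3392 km/s.
Δv = Δv₁ + Δv₂ = 0.2026 + 0.3392 = 0.5418 km/s.

Δv = 0.5418 km/s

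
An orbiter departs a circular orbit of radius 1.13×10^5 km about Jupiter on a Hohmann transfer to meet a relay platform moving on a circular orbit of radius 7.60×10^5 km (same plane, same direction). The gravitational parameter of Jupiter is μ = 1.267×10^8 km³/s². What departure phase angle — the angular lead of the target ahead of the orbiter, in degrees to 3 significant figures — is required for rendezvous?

The Hohmann ellipse has a_t = (r₁ + r₂)/2 = 4.365×10^5 km.
Transfer time t = π√(a_t³/μ) = 80489 s.
Target angular speed ω₂ = √(μ/r₂³) = 1.6989×10^-5 rad/s.
Angle swept by the target during transfer: ω₂·t = 1.3674 rad = 78.35°.
Arrival is 180° from departure on the ellipse, so φ = 180° − 78.35° = 102°.

φ = 102°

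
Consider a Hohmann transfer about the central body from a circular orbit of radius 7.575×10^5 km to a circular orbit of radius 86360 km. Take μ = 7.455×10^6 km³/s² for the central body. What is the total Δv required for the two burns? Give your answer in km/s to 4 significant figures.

Δv = 4.876 km/s

The Hohmann ellipse has a_t = (r₁ + r₂)/2 = 4.2193×10^5 km.
Circular speed at r₁: v₁ = √(μ/r₁) = √(7.455×10^6/7.575×10^5) = 3.137 km/s.
On the transfer ellipse at r₁, vis-viva equation gives v_a = √[μ(2/r₁ − 1/a_t)] = 1.419 km/s.
First burn Δv₁ = |v_a − v₁| = 1.718 km/s.
Circular speed at r₂: v₂ = √(μ/r₂) = 9.2911 km/s.
Transfer-orbit speed at r₂: v_p = √[μ(2/r₂ − 1/a_t)] = 12.449 km/s.
Second burn Δv₂ = |v₂ − v_p| = 3.158 km/s.
Δv = Δv₁ + Δv₂ = 1.718 + 3.158 = 4.876 km/s.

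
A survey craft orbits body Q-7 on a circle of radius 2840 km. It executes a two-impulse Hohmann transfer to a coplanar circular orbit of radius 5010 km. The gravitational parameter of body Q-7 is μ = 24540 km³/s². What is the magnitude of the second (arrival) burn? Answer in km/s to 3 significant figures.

The Hohmann ellipse has a_t = (r₁ + r₂)/2 = 3925 km.
On the circular orbit at r = 5010 km, v_c = √(μ/r) = 2.2132 km/s.
Transfer-orbit speed at the same r (vis-viva, a = a_t): v_t = √[μ(2/r − 1/a_t)] = 1.8826 km/s.
Δv₂ = |v_t − v_c| = |1.8826 − 2.2132| = 0.3306 km/s.

Δv₂ = 0.331 km/s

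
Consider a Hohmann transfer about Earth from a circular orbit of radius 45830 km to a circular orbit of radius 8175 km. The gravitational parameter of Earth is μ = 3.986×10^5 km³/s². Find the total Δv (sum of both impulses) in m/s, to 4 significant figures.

Δv = 3441 m/s

Transfer-ellipse semi-major axis a_t = (r₁ + r₂)/2 = (45830 + 8175)/2 = 27002.5 km.
Circular speed at r₁: v₁ = √(μ/r₁) = √(3.986×10^5/45830) = 2.9491 km/s.
Transfer-orbit speed at r₁ (v² = μ(2/r − 1/a)): v_a = √[μ(2/r₁ − 1/a_t)] = 1.6227 km/s.
First burn Δv₁ = |v_a − v₁| = 1.3264 km/s.
Circular speed at r₂: v₂ = √(μ/r₂) = 6.9827 km/s.
Transfer-orbit speed at r₂: v_p = √[μ(2/r₂ − 1/a_t)] = 9.0970 km/s.
Second burn Δv₂ = |v₂ − v_p| = 2.1143 km/s.
Total Δv = Δv₁ + Δv₂ = 3.441 km/s.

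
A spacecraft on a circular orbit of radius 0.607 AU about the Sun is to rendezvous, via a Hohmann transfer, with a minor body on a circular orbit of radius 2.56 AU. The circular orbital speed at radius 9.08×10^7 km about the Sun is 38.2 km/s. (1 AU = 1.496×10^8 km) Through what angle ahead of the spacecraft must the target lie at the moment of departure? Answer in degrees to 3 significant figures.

From the circular-orbit relation v² = μ/r at r = 9.08×10^7 km: μ = v²r = (38.2)² × 9.08×10^7 = 1.32499×10^11 km³/s².
In km: r₁ = 0.607 × 1.496×10^8 = 9.08072×10^7 km; r₂ = 2.56 × 1.496×10^8 = 3.82976×10^8 km.
Transfer-ellipse semi-major axis a_t = (r₁ + r₂)/2 = (9.08072×10^7 + 3.82976×10^8)/2 = 2.368916×10^8 km.
Transfer time t = π√(a_t³/μ) = 3.1468×10^7 s.
Target angular speed ω₂ = √(μ/r₂³) = 4.8568×10^-8 rad/s.
Angle swept by the target during transfer: ω₂·t = 1.5283 rad = 87.57°.
Arrival is 180° from departure on the ellipse, so φ = 180° − 87.57° = 92.4°.

φ = 92.4°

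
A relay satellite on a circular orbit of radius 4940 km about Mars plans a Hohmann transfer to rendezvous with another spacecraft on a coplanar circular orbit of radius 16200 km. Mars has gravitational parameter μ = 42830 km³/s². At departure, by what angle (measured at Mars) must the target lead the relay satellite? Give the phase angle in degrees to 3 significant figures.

Semi-major axis of the transfer orbit: a_t = (4940 + 16200)/2 = 10570 km.
Transfer time t = π√(a_t³/μ) = 16496.4 s.
Target angular speed ω₂ = √(μ/r₂³) = 1.00369×10^-4 rad/s.
Angle swept by the target during transfer: ω₂·t = 1.65573 rad = 94.87°.
The relay satellite traverses 180° on the transfer ellipse, so the target must lead by 180° − 94.87° = 85.1°.

φ = 85.1°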